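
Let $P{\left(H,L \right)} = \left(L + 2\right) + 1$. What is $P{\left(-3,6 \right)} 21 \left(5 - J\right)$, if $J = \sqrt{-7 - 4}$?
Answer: $945 - 189 i \sqrt{11} \approx 945.0 - 626.84 i$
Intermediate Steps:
$J = i \sqrt{11}$ ($J = \sqrt{-11} = i \sqrt{11} \approx 3.3166 i$)
$P{\left(H,L \right)} = 3 + L$ ($P{\left(H,L \right)} = \left(2 + L\right) + 1 = 3 + L$)
$P{\left(-3,6 \right)} 21 \left(5 - J\right) = \left(3 + 6\right) 21 \left(5 - i \sqrt{11}\right) = 9 \cdot 21 \left(5 - i \sqrt{11}\right) = 189 \left(5 - i \sqrt{11}\right) = 945 - 189 i \sqrt{11}$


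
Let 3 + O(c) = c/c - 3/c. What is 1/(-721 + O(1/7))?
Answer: -1/744 ≈ -0.0013441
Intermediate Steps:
O(c) = -2 - 3/c (O(c) = -3 + (c/c - 3/c) = -3 + (1 - 3/c) = -2 - 3/c)
1/(-721 + O(1/7)) = 1/(-721 + (-2 - 3/(1/7))) = 1/(-721 + (-2 - 3/⅐)) = 1/(-721 + (-2 - 3*7)) = 1/(-721 + (-2 - 21)) = 1/(-721 - 23) = 1/(-744) = -1/744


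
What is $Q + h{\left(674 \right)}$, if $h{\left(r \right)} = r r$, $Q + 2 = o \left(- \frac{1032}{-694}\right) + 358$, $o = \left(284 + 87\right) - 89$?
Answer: $\frac{157902816}{347} \approx 4.5505 \cdot 10^{5}$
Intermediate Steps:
$o = 282$ ($o = 371 - 89 = 282$)
$Q = \frac{269044}{347}$ ($Q = -2 + \left(282 \left(- \frac{1032}{-694}\right) + 358\right) = -2 + \left(282 \left(\left(-1032\right) \left(- \frac{1}{694}\right)\right) + 358\right) = -2 + \left(282 \cdot \frac{516}{347} + 358\right) = -2 + \left(\frac{145512}{347} + 358\right) = -2 + \frac{269738}{347} = \frac{269044}{347} \approx 775.34$)
$h{\left(r \right)} = r^{2}$
$Q + h{\left(674 \right)} = \frac{269044}{347} + 674^{2} = \frac{269044}{347} + 454276 = \frac{157902816}{347}$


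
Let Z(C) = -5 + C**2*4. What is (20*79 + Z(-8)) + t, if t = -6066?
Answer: -4235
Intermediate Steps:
Z(C) = -5 + 4*C**2
(20*79 + Z(-8)) + t = (20*79 + (-5 + 4*(-8)**2)) - 6066 = (1580 + (-5 + 4*64)) - 6066 = (1580 + (-5 + 256)) - 6066 = (1580 + 251) - 6066 = 1831 - 6066 = -4235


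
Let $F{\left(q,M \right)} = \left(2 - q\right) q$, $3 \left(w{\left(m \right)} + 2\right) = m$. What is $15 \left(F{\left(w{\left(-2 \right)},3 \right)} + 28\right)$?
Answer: $\frac{700}{3} \approx 233.33$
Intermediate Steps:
$w{\left(m \right)} = -2 + \frac{m}{3}$
$F{\left(q,M \right)} = q \left(2 - q\right)$
$15 \left(F{\left(w{\left(-2 \right)},3 \right)} + 28\right) = 15 \left(\left(-2 + \frac{1}{3} \left(-2\right)\right) \left(2 - \left(-2 + \frac{1}{3} \left(-2\right)\right)\right) + 28\right) = 15 \left(\left(-2 - \frac{2}{3}\right) \left(2 - \left(-2 - \frac{2}{3}\right)\right) + 28\right) = 15 \left(- \frac{8 \left(2 - - \frac{8}{3}\right)}{3} + 28\right) = 15 \left(- \frac{8 \left(2 + \frac{8}{3}\right)}{3} + 28\right) = 15 \left(\left(- \frac{8}{3}\right) \frac{14}{3} + 28\right) = 15 \left(- \frac{112}{9} + 28\right) = 15 \cdot \frac{140}{9} = \frac{700}{3}$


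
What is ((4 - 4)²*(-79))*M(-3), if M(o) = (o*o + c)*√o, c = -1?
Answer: 0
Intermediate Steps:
M(o) = √o*(-1 + o²) (M(o) = (o*o - 1)*√o = (o² - 1)*√o = (-1 + o²)*√o = √o*(-1 + o²))
((4 - 4)²*(-79))*M(-3) = ((4 - 4)²*(-79))*(√(-3)*(-1 + (-3)²)) = (0²*(-79))*((I*√3)*(-1 + 9)) = (0*(-79))*((I*√3)*8) = 0*(8*I*√3) = 0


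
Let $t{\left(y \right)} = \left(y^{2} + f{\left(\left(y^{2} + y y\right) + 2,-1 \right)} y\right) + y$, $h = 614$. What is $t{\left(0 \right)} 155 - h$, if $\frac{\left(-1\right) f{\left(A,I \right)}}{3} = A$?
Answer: $-614$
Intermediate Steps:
$f{\left(A,I \right)} = - 3 A$
$t{\left(y \right)} = y + y^{2} + y \left(-6 - 6 y^{2}\right)$ ($t{\left(y \right)} = \left(y^{2} + - 3 \left(\left(y^{2} + y y\right) + 2\right) y\right) + y = \left(y^{2} + - 3 \left(\left(y^{2} + y^{2}\right) + 2\right) y\right) + y = \left(y^{2} + - 3 \left(2 y^{2} + 2\right) y\right) + y = \left(y^{2} + - 3 \left(2 + 2 y^{2}\right) y\right) + y = \left(y^{2} + \left(-6 - 6 y^{2}\right) y\right) + y = \left(y^{2} + y \left(-6 - 6 y^{2}\right)\right) + y = y + y^{2} + y \left(-6 - 6 y^{2}\right)$)
$t{\left(0 \right)} 155 - h = 0 \left(-5 + 0 - 6 \cdot 0^{2}\right) 155 - 614 = 0 \left(-5 + 0 - 0\right) 155 - 614 = 0 \left(-5 + 0 + 0\right) 155 - 614 = 0 \left(-5\right) 155 - 614 = 0 \cdot 155 - 614 = 0 - 614 = -614$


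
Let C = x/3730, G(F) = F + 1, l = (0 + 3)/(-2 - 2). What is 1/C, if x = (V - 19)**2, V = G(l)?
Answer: 11936/1125 ≈ 10.610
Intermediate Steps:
l = -3/4 (l = 3/(-4) = 3*(-1/4) = -3/4 ≈ -0.75000)
G(F) = 1 + F
V = 1/4 (V = 1 - 3/4 = 1/4 ≈ 0.25000)
x = 5625/16 (x = (1/4 - 19)**2 = (-75/4)**2 = 5625/16 ≈ 351.56)
C = 1125/11936 (C = (5625/16)/3730 = (5625/16)*(1/3730) = 1125/11936 ≈ 0.094253)
1/C = 1/(1125/11936) = 11936/1125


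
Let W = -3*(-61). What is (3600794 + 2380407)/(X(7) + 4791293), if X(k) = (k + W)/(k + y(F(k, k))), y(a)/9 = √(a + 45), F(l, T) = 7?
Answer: 39767313624428743/31855949782083969 - 2272856380*√13/10618649927361323 ≈ 1.2483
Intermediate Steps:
y(a) = 9*√(45 + a) (y(a) = 9*√(a + 45) = 9*√(45 + a))
W = 183
X(k) = (183 + k)/(k + 18*√13) (X(k) = (k + 183)/(k + 9*√(45 + 7)) = (183 + k)/(k + 9*√52) = (183 + k)/(k + 9*(2*√13)) = (183 + k)/(k + 18*√13))
(3600794 + 2380407)/(X(7) + 4791293) = (3600794 + 2380407)/((183 + 7)/(7 + 18*√13) + 4791293) = 5981201/(190/(7 + 18*√13) + 4791293) = 5981201/(4791293 + 190/(7 + 18*√13))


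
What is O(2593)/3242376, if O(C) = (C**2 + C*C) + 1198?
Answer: 32962/7947 ≈ 4.1477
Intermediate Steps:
O(C) = 1198 + 2*C**2 (O(C) = (C**2 + C**2) + 1198 = 2*C**2 + 1198 = 1198 + 2*C**2)
O(2593)/3242376 = (1198 + 2*2593**2)/3242376 = (1198 + 2*6723649)*(1/3242376) = (1198 + 13447298)*(1/3242376) = 13448496*(1/3242376) = 32962/7947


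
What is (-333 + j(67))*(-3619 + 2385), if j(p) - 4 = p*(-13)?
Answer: 1480800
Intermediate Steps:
j(p) = 4 - 13*p (j(p) = 4 + p*(-13) = 4 - 13*p)
(-333 + j(67))*(-3619 + 2385) = (-333 + (4 - 13*67))*(-3619 + 2385) = (-333 + (4 - 871))*(-1234) = (-333 - 867)*(-1234) = -1200*(-1234) = 1480800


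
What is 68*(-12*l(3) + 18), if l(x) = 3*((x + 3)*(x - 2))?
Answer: -13464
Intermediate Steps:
l(x) = 3*(-2 + x)*(3 + x) (l(x) = 3*((3 + x)*(-2 + x)) = 3*((-2 + x)*(3 + x)) = 3*(-2 + x)*(3 + x))
68*(-12*l(3) + 18) = 68*(-12*(-18 + 3*3 + 3*3**2) + 18) = 68*(-12*(-18 + 9 + 3*9) + 18) = 68*(-12*(-18 + 9 + 27) + 18) = 68*(-12*18 + 18) = 68*(-216 + 18) = 68*(-198) = -13464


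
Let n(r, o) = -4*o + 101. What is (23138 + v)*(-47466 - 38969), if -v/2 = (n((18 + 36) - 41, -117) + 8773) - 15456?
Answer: -3056860210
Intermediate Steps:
n(r, o) = 101 - 4*o
v = 12228 (v = -2*(((101 - 4*(-117)) + 8773) - 15456) = -2*(((101 + 468) + 8773) - 15456) = -2*((569 + 8773) - 15456) = -2*(9342 - 15456) = -2*(-6114) = 12228)
(23138 + v)*(-47466 - 38969) = (23138 + 12228)*(-47466 - 38969) = 35366*(-86435) = -3056860210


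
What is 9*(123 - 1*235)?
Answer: -1008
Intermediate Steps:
9*(123 - 1*235) = 9*(123 - 235) = 9*(-112) = -1008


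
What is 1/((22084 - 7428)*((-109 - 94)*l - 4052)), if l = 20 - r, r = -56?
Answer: -1/285498880 ≈ -3.5026e-9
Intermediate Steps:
l = 76 (l = 20 - 1*(-56) = 20 + 56 = 76)
1/((22084 - 7428)*((-109 - 94)*l - 4052)) = 1/((22084 - 7428)*((-109 - 94)*76 - 4052)) = 1/(14656*(-203*76 - 4052)) = 1/(14656*(-15428 - 4052)) = 1/(14656*(-19480)) = 1/(-285498880) = -1/285498880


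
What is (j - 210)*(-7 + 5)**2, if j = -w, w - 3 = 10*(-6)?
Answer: -612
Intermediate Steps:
w = -57 (w = 3 + 10*(-6) = 3 - 60 = -57)
j = 57 (j = -1*(-57) = 57)
(j - 210)*(-7 + 5)**2 = (57 - 210)*(-7 + 5)**2 = -153*(-2)**2 = -153*4 = -612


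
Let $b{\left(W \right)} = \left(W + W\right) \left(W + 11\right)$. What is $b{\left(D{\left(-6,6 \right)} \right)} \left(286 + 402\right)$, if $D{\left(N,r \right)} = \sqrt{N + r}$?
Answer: $0$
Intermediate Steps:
$b{\left(W \right)} = 2 W \left(11 + W\right)$
$b{\left(D{\left(-6,6 \right)} \right)} \left(286 + 402\right) = 2 \sqrt{-6 + 6} \left(11 + \sqrt{-6 + 6}\right) \left(286 + 402\right) = 2 \sqrt{0} \left(11 + \sqrt{0}\right) 688 = 2 \cdot 0 \left(11 + 0\right) 688 = 2 \cdot 0 \cdot 11 \cdot 688 = 0 \cdot 688 = 0$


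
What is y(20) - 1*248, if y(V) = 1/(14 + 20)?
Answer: -8431/34 ≈ -247.97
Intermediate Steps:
y(V) = 1/34
y(20) - 1*248 = 1/34 - 1*248 = 1/34 - 248 = -8431/34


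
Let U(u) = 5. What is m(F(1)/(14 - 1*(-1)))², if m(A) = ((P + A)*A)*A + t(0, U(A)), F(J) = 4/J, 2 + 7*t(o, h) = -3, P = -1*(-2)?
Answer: 170746489/558140625 ≈ 0.30592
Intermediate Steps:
P = 2
t(o, h) = -5/7 (t(o, h) = -2/7 + (⅐)*(-3) = -2/7 - 3/7 = -5/7)
m(A) = -5/7 + A²*(2 + A) (m(A) = ((2 + A)*A)*A - 5/7 = (A*(2 + A))*A - 5/7 = A²*(2 + A) - 5/7 = -5/7 + A²*(2 + A))
m(F(1)/(14 - 1*(-1)))² = (-5/7 + ((4/1)/(14 - 1*(-1)))³ + 2*((4/1)/(14 - 1*(-1)))²)² = (-5/7 + ((4*1)/(14 + 1))³ + 2*((4*1)/(14 + 1))²)² = (-5/7 + (4/15)³ + 2*(4/15)²)² = (-5/7 + 64/3375 + 2*(16/225))² = (-5/7 + 64/3375 + 32/225)² = (-13067/23625)² = 170746489/558140625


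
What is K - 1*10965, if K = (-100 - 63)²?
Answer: 15604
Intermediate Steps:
K = 26569 (K = (-163)² = 26569)
K - 1*10965 = 26569 - 1*10965 = 26569 - 10965 = 15604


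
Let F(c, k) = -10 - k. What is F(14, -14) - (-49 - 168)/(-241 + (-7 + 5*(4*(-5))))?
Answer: 1175/348 ≈ 3.3764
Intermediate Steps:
F(14, -14) - (-49 - 168)/(-241 + (-7 + 5*(4*(-5)))) = (-10 - 1*(-14)) - (-49 - 168)/(-241 + (-7 + 5*(4*(-5)))) = (-10 + 14) - (-217)/(-241 + (-7 + 5*(-20))) = 4 - (-217)/(-241 + (-7 - 100)) = 4 - (-217)/(-241 - 107) = 4 - (-217)/(-348) = 4 - (-217)*(-1)/348 = 4 - 1*217/348 = 4 - 217/348 = 1175/348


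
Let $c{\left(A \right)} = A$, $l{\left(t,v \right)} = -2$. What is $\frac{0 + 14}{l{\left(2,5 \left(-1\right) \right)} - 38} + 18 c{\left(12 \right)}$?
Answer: $\frac{4313}{20} \approx 215.65$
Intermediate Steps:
$\frac{0 + 14}{l{\left(2,5 \left(-1\right) \right)} - 38} + 18 c{\left(12 \right)} = \frac{0 + 14}{-2 - 38} + 18 \cdot 12 = \frac{14}{-40} + 216 = 14 \left(- \frac{1}{40}\right) + 216 = - \frac{7}{20} + 216 = \frac{4313}{20}$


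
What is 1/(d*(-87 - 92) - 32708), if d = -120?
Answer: -1/11228 ≈ -8.9063e-5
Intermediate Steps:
1/(d*(-87 - 92) - 32708) = 1/(-120*(-87 - 92) - 32708) = 1/(-120*(-179) - 32708) = 1/(21480 - 32708) = 1/(-11228) = -1/11228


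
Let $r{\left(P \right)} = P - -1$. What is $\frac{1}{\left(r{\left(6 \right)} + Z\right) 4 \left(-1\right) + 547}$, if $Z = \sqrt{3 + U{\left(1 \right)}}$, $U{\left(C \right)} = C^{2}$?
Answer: $\frac{1}{511} \approx 0.0019569$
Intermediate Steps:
$r{\left(P \right)} = 1 + P$ ($r{\left(P \right)} = P + 1 = 1 + P$)
$Z = 2$ ($Z = \sqrt{3 + 1^{2}} = \sqrt{3 + 1} = \sqrt{4} = 2$)
$\frac{1}{\left(r{\left(6 \right)} + Z\right) 4 \left(-1\right) + 547} = \frac{1}{\left(\left(1 + 6\right) + 2\right) 4 \left(-1\right) + 547} = \frac{1}{\left(7 + 2\right) \left(-4\right) + 547} = \frac{1}{9 \left(-4\right) + 547} = \frac{1}{-36 + 547} = \frac{1}{511}$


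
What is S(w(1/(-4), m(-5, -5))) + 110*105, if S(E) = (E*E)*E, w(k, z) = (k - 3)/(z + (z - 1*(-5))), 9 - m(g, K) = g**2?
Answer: 14549675797/1259712 ≈ 11550.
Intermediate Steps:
m(g, K) = 9 - g**2
w(k, z) = (-3 + k)/(5 + 2*z) (w(k, z) = (-3 + k)/(z + (z + 5)) = (-3 + k)/(z + (5 + z)) = (-3 + k)/(5 + 2*z))
S(E) = E**3 (S(E) = E**2*E = E**3)
S(w(1/(-4), m(-5, -5))) + 110*105 = ((-3 + 1/(-4))/(5 + 2*(9 - 1*(-5)**2)))**3 + 110*105 = ((-3 - 1/4)/(5 + 2*(9 - 1*25)))**3 + 11550 = (-13/4/(5 + 2*(9 - 25)))**3 + 11550 = (-13/4/(5 + 2*(-16)))**3 + 11550 = (-13/4/(5 - 32))**3 + 11550 = (-13/4/(-27))**3 + 11550 = (-1/27*(-13/4))**3 + 11550 = (13/108)**3 + 11550 = 2197/1259712 + 11550 = 14549675797/1259712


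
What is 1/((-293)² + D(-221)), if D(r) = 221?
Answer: 1/86070 ≈ 1.1618e-5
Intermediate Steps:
1/((-293)² + D(-221)) = 1/((-293)² + 221) = 1/(85849 + 221) = 1/86070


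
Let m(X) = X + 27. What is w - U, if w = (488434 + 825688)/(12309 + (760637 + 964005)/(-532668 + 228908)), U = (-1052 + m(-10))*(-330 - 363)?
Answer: -1340083616926385/1868628599 ≈ -7.1715e+5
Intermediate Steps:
m(X) = 27 + X
U = 717255 (U = (-1052 + (27 - 10))*(-330 - 363) = (-1052 + 17)*(-693) = -1035*(-693) = 717255)
w = 199588849360/1868628599 (w = 1314122/(12309 + 1724642/(-303760)) = 1314122/(12309 + 1724642*(-1/303760)) = 1314122/(12309 - 862321/151880) = 1314122/(1868628599/151880) = 1314122*(151880/1868628599) = 199588849360/1868628599 ≈ 106.81)
w - U = 199588849360/1868628599 - 1*717255 = 199588849360/1868628599 - 717255 = -1340083616926385/1868628599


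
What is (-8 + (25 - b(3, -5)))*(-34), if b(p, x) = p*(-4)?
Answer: -986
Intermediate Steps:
b(p, x) = -4*p
(-8 + (25 - b(3, -5)))*(-34) = (-8 + (25 - (-4)*3))*(-34) = (-8 + (25 - 1*(-12)))*(-34) = (-8 + (25 + 12))*(-34) = (-8 + 37)*(-34) = 29*(-34) = -986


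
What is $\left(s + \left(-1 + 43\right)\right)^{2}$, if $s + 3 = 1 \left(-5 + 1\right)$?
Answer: $1225$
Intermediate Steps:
$s = -7$ ($s = -3 + 1 \left(-5 + 1\right) = -3 + 1 \left(-4\right) = -3 - 4 = -7$)
$\left(s + \left(-1 + 43\right)\right)^{2} = \left(-7 + \left(-1 + 43\right)\right)^{2} = \left(-7 + 42\right)^{2} = 35^{2} = 1225$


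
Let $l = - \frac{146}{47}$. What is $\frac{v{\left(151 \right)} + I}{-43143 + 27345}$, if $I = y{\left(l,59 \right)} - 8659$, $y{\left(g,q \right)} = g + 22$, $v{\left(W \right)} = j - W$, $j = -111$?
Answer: $\frac{418399}{742506} \approx 0.5635$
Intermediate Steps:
$l = - \frac{146}{47}$ ($l = \left(-146\right) \frac{1}{47} = - \frac{146}{47} \approx -3.1064$)
$v{\left(W \right)} = -111 - W$
$y{\left(g,q \right)} = 22 + g$
$I = - \frac{406085}{47}$ ($I = \left(22 - \frac{146}{47}\right) - 8659 = \frac{888}{47} - 8659 = - \frac{406085}{47} \approx -8640.1$)
$\frac{v{\left(151 \right)} + I}{-43143 + 27345} = \frac{\left(-111 - 151\right) - \frac{406085}{47}}{-43143 + 27345} = \frac{\left(-111 - 151\right) - \frac{406085}{47}}{-15798} = \left(-262 - \frac{406085}{47}\right) \left(- \frac{1}{15798}\right) = \left(- \frac{418399}{47}\right) \left(- \frac{1}{15798}\right) = \frac{418399}{742506}$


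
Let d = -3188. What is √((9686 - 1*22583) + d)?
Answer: I*√16085 ≈ 126.83*I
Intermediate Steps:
√((9686 - 1*22583) + d) = √((9686 - 1*22583) - 3188) = √((9686 - 22583) - 3188) = √(-12897 - 3188) = √(-16085) = I*√16085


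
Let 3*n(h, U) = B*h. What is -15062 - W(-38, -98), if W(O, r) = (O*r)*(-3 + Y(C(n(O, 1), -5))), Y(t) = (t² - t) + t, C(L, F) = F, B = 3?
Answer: -96990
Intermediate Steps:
n(h, U) = h (n(h, U) = (3*h)/3 = h)
Y(t) = t²
W(O, r) = 22*O*r (W(O, r) = (O*r)*(-3 + (-5)²) = (O*r)*(-3 + 25) = (O*r)*22 = 22*O*r)
-15062 - W(-38, -98) = -15062 - 22*(-38)*(-98) = -15062 - 1*81928 = -15062 - 81928 = -96990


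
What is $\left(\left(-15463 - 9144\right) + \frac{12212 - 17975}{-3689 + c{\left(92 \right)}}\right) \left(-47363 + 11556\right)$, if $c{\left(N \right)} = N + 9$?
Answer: $\frac{1053730222157}{1196} \approx 8.8105 \cdot 10^{8}$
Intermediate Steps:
$c{\left(N \right)} = 9 + N$
$\left(\left(-15463 - 9144\right) + \frac{12212 - 17975}{-3689 + c{\left(92 \right)}}\right) \left(-47363 + 11556\right) = \left(\left(-15463 - 9144\right) + \frac{12212 - 17975}{-3689 + \left(9 + 92\right)}\right) \left(-47363 + 11556\right) = \left(\left(-15463 - 9144\right) - \frac{5763}{-3689 + 101}\right) \left(-35807\right) = \left(-24607 - \frac{5763}{-3588}\right) \left(-35807\right) = \left(-24607 - - \frac{1921}{1196}\right) \left(-35807\right) = \left(-24607 + \frac{1921}{1196}\right) \left(-35807\right) = \left(- \frac{29428051}{1196}\right) \left(-35807\right) = \frac{1053730222157}{1196}$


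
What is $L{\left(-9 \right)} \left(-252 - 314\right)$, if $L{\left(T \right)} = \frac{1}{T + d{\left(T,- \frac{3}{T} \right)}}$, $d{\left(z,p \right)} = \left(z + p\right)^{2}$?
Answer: $- \frac{5094}{595} \approx -8.5613$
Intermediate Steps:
$d{\left(z,p \right)} = \left(p + z\right)^{2}$
$L{\left(T \right)} = \frac{1}{T + \left(T - \frac{3}{T}\right)^{2}}$ ($L{\left(T \right)} = \frac{1}{T + \left(- \frac{3}{T} + T\right)^{2}} = \frac{1}{T + \left(T - \frac{3}{T}\right)^{2}}$)
$L{\left(-9 \right)} \left(-252 - 314\right) = \frac{\left(-9\right)^{2}}{\left(-9\right)^{3} + \left(-3 + \left(-9\right)^{2}\right)^{2}} \left(-252 - 314\right) = \frac{81}{-729 + \left(-3 + 81\right)^{2}} \left(-566\right) = \frac{81}{-729 + 78^{2}} \left(-566\right) = \frac{81}{-729 + 6084} \left(-566\right) = \frac{81}{5355} \left(-566\right) = 81 \cdot \frac{1}{5355} \left(-566\right) = \frac{9}{595} \left(-566\right) = - \frac{5094}{595}$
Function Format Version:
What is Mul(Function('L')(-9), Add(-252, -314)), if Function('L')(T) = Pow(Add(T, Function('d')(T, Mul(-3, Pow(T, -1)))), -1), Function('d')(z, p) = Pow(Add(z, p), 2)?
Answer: Rational(-5094, 595) ≈ -8.5613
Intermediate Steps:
Function('d')(z, p) = Pow(Add(p, z), 2)
Function('L')(T) = Pow(Add(T, Pow(Add(T, Mul(-3, Pow(T, -1))), 2)), -1) (Function('L')(T) = Pow(Add(T, Pow(Add(Mul(-3, Pow(T, -1)), T), 2)), -1) = Pow(Add(T, Pow(Add(T, Mul(-3, Pow(T, -1))), 2)), -1))
Mul(Function('L')(-9), Add(-252, -314)) = Mul(Mul(Pow(-9, 2), Pow(Add(Pow(-9, 3), Pow(Add(-3, Pow(-9, 2)), 2)), -1)), Add(-252, -314)) = Mul(Mul(81, Pow(Add(-729, Pow(Add(-3, 81), 2)), -1)), -566) = Mul(Mul(81, Pow(Add(-729, Pow(78, 2)), -1)), -566) = Mul(Mul(81, Pow(Add(-729, 6084), -1)), -566) = Mul(Mul(81, Pow(5355, -1)), -566) = Mul(Mul(81, Rational(1, 5355)), -566) = Mul(Rational(9, 595), -566) = Rational(-5094, 595)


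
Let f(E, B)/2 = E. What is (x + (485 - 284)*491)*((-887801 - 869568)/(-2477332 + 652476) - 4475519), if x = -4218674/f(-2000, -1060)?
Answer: -325856169672471840123/729942400 ≈ -4.4641e+11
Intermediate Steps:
f(E, B) = 2*E
x = 2109337/2000 (x = -4218674/(2*(-2000)) = -4218674/(-4000) = -4218674*(-1/4000) = 2109337/2000 ≈ 1054.7)
(x + (485 - 284)*491)*((-887801 - 869568)/(-2477332 + 652476) - 4475519) = (2109337/2000 + (485 - 284)*491)*((-887801 - 869568)/(-2477332 + 652476) - 4475519) = (2109337/2000 + 201*491)*(-1757369/(-1824856) - 4475519) = (2109337/2000 + 98691)*(-1757369*(-1/1824856) - 4475519) = 199491337*(1757369/1824856 - 4475519)/2000 = (199491337/2000)*(-8167175942895/1824856) = -325856169672471840123/729942400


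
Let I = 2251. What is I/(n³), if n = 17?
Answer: 2251/4913 ≈ 0.45817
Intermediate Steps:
I/(n³) = 2251/(17³) = 2251/4913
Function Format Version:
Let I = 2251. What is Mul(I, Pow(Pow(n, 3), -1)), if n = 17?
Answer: Rational(2251, 4913) ≈ 0.45817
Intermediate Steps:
Mul(I, Pow(Pow(n, 3), -1)) = Mul(2251, Pow(Pow(17, 3), -1)) = Mul(2251, Pow(4913, -1)) = Mul(2251, Rational(1, 4913)) = Rational(2251, 4913)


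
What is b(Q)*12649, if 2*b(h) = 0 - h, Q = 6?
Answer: -37947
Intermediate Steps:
b(h) = -h/2 (b(h) = (0 - h)/2 = (-h)/2 = -h/2)
b(Q)*12649 = -½*6*12649 = -3*12649 = -37947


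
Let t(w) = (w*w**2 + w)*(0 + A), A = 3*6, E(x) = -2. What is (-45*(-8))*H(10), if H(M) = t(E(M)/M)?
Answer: -33696/25 ≈ -1347.8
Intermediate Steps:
A = 18
t(w) = 18*w + 18*w**3 (t(w) = (w*w**2 + w)*(0 + 18) = (w**3 + w)*18 = (w + w**3)*18 = 18*w + 18*w**3)
H(M) = -36*(1 + 4/M**2)/M (H(M) = 18*(-2/M)*(1 + (-2/M)**2) = 18*(-2/M)*(1 + 4/M**2) = -36*(1 + 4/M**2)/M)
(-45*(-8))*H(10) = (-45*(-8))*(-144/10**3 - 36/10) = 360*(-144*1/1000 - 36*1/10) = 360*(-18/125 - 18/5) = 360*(-468/125) = -33696/25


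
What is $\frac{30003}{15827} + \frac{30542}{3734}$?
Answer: $\frac{297709718}{29549009} \approx 10.075$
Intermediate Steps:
$\frac{30003}{15827} + \frac{30542}{3734} = 30003 \cdot \frac{1}{15827} + 30542 \cdot \frac{1}{3734} = \frac{30003}{15827} + \frac{15271}{1867} = \frac{297709718}{29549009}$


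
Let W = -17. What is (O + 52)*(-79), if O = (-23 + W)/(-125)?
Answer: -103332/25 ≈ -4133.3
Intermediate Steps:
O = 8/25 (O = (-23 - 17)/(-125) = -40*(-1/125) = 8/25 ≈ 0.32000)
(O + 52)*(-79) = (8/25 + 52)*(-79) = (1308/25)*(-79) = -103332/25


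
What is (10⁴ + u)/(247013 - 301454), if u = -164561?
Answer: 154561/54441 ≈ 2.8391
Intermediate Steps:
(10⁴ + u)/(247013 - 301454) = (10⁴ - 164561)/(247013 - 301454) = (10000 - 164561)/(-54441) = -154561*(-1/54441) = 154561/54441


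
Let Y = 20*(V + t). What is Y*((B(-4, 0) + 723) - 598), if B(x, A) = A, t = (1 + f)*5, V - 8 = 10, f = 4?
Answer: 107500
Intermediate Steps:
V = 18 (V = 8 + 10 = 18)
t = 25 (t = (1 + 4)*5 = 5*5 = 25)
Y = 860 (Y = 20*(18 + 25) = 20*43 = 860)
Y*((B(-4, 0) + 723) - 598) = 860*((0 + 723) - 598) = 860*(723 - 598) = 860*125 = 107500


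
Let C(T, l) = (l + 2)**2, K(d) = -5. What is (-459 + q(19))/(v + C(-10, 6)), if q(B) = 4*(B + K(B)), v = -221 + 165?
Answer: -403/8 ≈ -50.375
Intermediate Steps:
C(T, l) = (2 + l)**2
v = -56
q(B) = -20 + 4*B (q(B) = 4*(B - 5) = 4*(-5 + B) = -20 + 4*B)
(-459 + q(19))/(v + C(-10, 6)) = (-459 + (-20 + 4*19))/(-56 + (2 + 6)**2) = (-459 + (-20 + 76))/(-56 + 8**2) = (-459 + 56)/(-56 + 64) = -403/8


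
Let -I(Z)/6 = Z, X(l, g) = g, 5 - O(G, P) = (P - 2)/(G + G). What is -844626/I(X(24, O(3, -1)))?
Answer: 281542/11 ≈ 25595.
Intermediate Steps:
O(G, P) = 5 - (-2 + P)/(2*G) (O(G, P) = 5 - (P - 2)/(G + G) = 5 - (-2 + P)/(2*G))
I(Z) = -6*Z
-844626/I(X(24, O(3, -1))) = -844626*(-1/(2 - 1*(-1) + 10*3)) = -844626*(-1/(2 + 1 + 30)) = -844626/((-3*33/3)) = -844626/((-6*11/2)) = -844626/(-33) = -844626*(-1/33) = 281542/11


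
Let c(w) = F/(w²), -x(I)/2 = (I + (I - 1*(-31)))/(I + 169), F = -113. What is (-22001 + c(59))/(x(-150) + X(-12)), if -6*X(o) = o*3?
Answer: -727563143/1134806 ≈ -641.13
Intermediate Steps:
X(o) = -o/2 (X(o) = -o*3/6 = -o/2)
x(I) = -2*(31 + 2*I)/(169 + I) (x(I) = -2*(I + (I - 1*(-31)))/(I + 169) = -2*(I + (I + 31))/(169 + I) = -2*(I + (31 + I))/(169 + I) = -2*(31 + 2*I)/(169 + I))
c(w) = -113/w²
(-22001 + c(59))/(x(-150) + X(-12)) = (-22001 - 113/59²)/(2*(-31 - 2*(-150))/(169 - 150) - ½*(-12)) = (-22001 - 113*1/3481)/(2*(-31 + 300)/19 + 6) = (-22001 - 113/3481)/(2*(1/19)*269 + 6) = -76585594/(3481*(538/19 + 6)) = -76585594/(3481*652/19) = -76585594/3481*19/652 = -727563143/1134806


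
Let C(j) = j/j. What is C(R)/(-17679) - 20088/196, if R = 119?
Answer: -88783987/866271 ≈ -102.49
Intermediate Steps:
C(j) = 1
C(R)/(-17679) - 20088/196 = 1/(-17679) - 20088/196 = 1*(-1/17679) - 20088*1/196 = -1/17679 - 5022/49 = -88783987/866271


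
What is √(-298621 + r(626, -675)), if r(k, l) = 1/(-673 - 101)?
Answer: I*√19877408330/258 ≈ 546.46*I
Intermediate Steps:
r(k, l) = -1/774 (r(k, l) = 1/(-774) = -1/774)
√(-298621 + r(626, -675)) = √(-298621 - 1/774) = √(-231132655/774) = I*√19877408330/258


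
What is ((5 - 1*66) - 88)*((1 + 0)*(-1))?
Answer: 149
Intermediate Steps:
((5 - 1*66) - 88)*((1 + 0)*(-1)) = ((5 - 66) - 88)*(1*(-1)) = (-61 - 88)*(-1) = -149*(-1) = 149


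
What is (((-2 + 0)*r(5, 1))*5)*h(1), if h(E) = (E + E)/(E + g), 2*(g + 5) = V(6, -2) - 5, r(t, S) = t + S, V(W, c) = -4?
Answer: 240/17 ≈ 14.118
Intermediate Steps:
r(t, S) = S + t
g = -19/2 (g = -5 + (-4 - 5)/2 = -5 + (½)*(-9) = -5 - 9/2 = -19/2 ≈ -9.5000)
h(E) = 2*E/(-19/2 + E) (h(E) = (E + E)/(E - 19/2) = (2*E)/(-19/2 + E) = 2*E/(-19/2 + E))
(((-2 + 0)*r(5, 1))*5)*h(1) = (((-2 + 0)*(1 + 5))*5)*(4*1/(-19 + 2*1)) = (-2*6*5)*(4*1/(-19 + 2)) = (-12*5)*(4*1/(-17)) = -240*(-1)/17 = -60*(-4/17) = 240/17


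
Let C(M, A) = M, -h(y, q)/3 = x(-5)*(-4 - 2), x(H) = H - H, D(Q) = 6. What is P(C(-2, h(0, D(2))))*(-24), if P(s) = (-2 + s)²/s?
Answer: 192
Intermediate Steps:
x(H) = 0
h(y, q) = 0 (h(y, q) = -0*(-4 - 2) = -0*(-6) = -3*0 = 0)
P(s) = (-2 + s)²/s
P(C(-2, h(0, D(2))))*(-24) = ((-2 - 2)²/(-2))*(-24) = -½*(-4)²*(-24) = -½*16*(-24) = -8*(-24) = 192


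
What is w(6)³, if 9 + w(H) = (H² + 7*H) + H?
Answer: 421875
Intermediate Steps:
w(H) = -9 + H² + 8*H (w(H) = -9 + ((H² + 7*H) + H) = -9 + (H² + 8*H) = -9 + H² + 8*H)
w(6)³ = (-9 + 6² + 8*6)³ = (-9 + 36 + 48)³ = 75³ = 421875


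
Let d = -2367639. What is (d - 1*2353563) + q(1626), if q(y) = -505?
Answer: -4721707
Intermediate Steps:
(d - 1*2353563) + q(1626) = (-2367639 - 1*2353563) - 505 = (-2367639 - 2353563) - 505 = -4721202 - 505 = -4721707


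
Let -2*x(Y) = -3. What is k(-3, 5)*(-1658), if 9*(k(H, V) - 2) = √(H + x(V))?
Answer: -3316 - 829*I*√6/9 ≈ -3316.0 - 225.63*I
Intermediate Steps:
x(Y) = 3/2 (x(Y) = -½*(-3) = 3/2)
k(H, V) = 2 + √(3/2 + H)/9 (k(H, V) = 2 + √(H + 3/2)/9 = 2 + √(3/2 + H)/9)
k(-3, 5)*(-1658) = (2 + √(6 + 4*(-3))/18)*(-1658) = (2 + √(6 - 12)/18)*(-1658) = (2 + √(-6)/18)*(-1658) = (2 + (I*√6)/18)*(-1658) = (2 + I*√6/18)*(-1658) = -3316 - 829*I*√6/9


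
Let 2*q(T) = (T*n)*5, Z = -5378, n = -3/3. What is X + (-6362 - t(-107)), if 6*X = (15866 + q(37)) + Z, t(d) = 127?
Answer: -57077/12 ≈ -4756.4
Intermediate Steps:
n = -1 (n = -3*⅓ = -1)
q(T) = -5*T/2 (q(T) = ((T*(-1))*5)/2 = (-T*5)/2 = (-5*T)/2 = -5*T/2)
X = 20791/12 (X = ((15866 - 5/2*37) - 5378)/6 = ((15866 - 185/2) - 5378)/6 = (31547/2 - 5378)/6 = (⅙)*(20791/2) = 20791/12 ≈ 1732.6)
X + (-6362 - t(-107)) = 20791/12 + (-6362 - 1*127) = 20791/12 + (-6362 - 127) = 20791/12 - 6489 = -57077/12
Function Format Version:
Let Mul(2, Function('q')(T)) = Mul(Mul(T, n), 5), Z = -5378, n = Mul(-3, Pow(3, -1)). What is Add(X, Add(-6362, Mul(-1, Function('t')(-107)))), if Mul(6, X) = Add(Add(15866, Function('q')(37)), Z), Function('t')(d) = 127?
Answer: Rational(-57077, 12) ≈ -4756.4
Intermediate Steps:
n = -1 (n = Mul(-3, Rational(1, 3)) = -1)
Function('q')(T) = Mul(Rational(-5, 2), T) (Function('q')(T) = Mul(Rational(1, 2), Mul(Mul(T, -1), 5)) = Mul(Rational(1, 2), Mul(Mul(-1, T), 5)) = Mul(Rational(1, 2), Mul(-5, T)) = Mul(Rational(-5, 2), T))
X = Rational(20791, 12) (X = Mul(Rational(1, 6), Add(Add(15866, Mul(Rational(-5, 2), 37)), -5378)) = Mul(Rational(1, 6), Add(Add(15866, Rational(-185, 2)), -5378)) = Mul(Rational(1, 6), Add(Rational(31547, 2), -5378)) = Mul(Rational(1, 6), Rational(20791, 2)) = Rational(20791, 12) ≈ 1732.6)
Add(X, Add(-6362, Mul(-1, Function('t')(-107)))) = Add(Rational(20791, 12), Add(-6362, Mul(-1, 127))) = Add(Rational(20791, 12), Add(-6362, -127)) = Add(Rational(20791, 12), -6489) = Rational(-57077, 12)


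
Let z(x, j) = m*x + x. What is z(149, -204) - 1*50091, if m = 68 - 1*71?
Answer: -50389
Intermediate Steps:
m = -3 (m = 68 - 71 = -3)
z(x, j) = -2*x (z(x, j) = -3*x + x = -2*x)
z(149, -204) - 1*50091 = -2*149 - 1*50091 = -298 - 50091 = -50389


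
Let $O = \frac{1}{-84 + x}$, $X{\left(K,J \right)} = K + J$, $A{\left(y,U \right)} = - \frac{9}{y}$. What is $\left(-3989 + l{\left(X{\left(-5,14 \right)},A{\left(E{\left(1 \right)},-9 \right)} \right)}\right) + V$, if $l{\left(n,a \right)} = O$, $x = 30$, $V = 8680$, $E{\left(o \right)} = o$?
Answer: $\frac{253313}{54} \approx 4691.0$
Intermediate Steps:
$X{\left(K,J \right)} = J + K$
$O = - \frac{1}{54}$ ($O = \frac{1}{-84 + 30} = \frac{1}{-54} = - \frac{1}{54} \approx -0.018519$)
$l{\left(n,a \right)} = - \frac{1}{54}$
$\left(-3989 + l{\left(X{\left(-5,14 \right)},A{\left(E{\left(1 \right)},-9 \right)} \right)}\right) + V = \left(-3989 - \frac{1}{54}\right) + 8680 = - \frac{215407}{54} + 8680 = \frac{253313}{54}$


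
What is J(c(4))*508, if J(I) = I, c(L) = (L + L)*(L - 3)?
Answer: 4064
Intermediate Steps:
c(L) = 2*L*(-3 + L) (c(L) = (2*L)*(-3 + L) = 2*L*(-3 + L))
J(c(4))*508 = (2*4*(-3 + 4))*508 = (2*4*1)*508 = 8*508 = 4064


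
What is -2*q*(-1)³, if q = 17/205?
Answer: 34/205 ≈ 0.16585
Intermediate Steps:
q = 17/205 (q = 17*(1/205) = 17/205 ≈ 0.082927)
-2*q*(-1)³ = -2*17/205*(-1)³ = -34/205*(-1) = 34/205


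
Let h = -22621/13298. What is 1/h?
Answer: -13298/22621 ≈ -0.58786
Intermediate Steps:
h = -22621/13298 (h = -22621*1/13298 = -22621/13298 ≈ -1.7011)
1/h = 1/(-22621/13298) = -13298/22621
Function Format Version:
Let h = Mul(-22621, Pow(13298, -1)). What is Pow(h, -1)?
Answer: Rational(-13298, 22621) ≈ -0.58786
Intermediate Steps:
h = Rational(-22621, 13298) (h = Mul(-22621, Rational(1, 13298)) = Rational(-22621, 13298) ≈ -1.7011)
Pow(h, -1) = Pow(Rational(-22621, 13298), -1) = Rational(-13298, 22621)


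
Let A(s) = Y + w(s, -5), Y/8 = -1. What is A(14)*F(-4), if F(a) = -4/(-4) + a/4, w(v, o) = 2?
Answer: 0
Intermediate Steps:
Y = -8 (Y = 8*(-1) = -8)
A(s) = -6 (A(s) = -8 + 2 = -6)
F(a) = 1 + a/4 (F(a) = -4*(-¼) + a*(¼) = 1 + a/4)
A(14)*F(-4) = -6*(1 + (¼)*(-4)) = -6*(1 - 1) = -6*0 = 0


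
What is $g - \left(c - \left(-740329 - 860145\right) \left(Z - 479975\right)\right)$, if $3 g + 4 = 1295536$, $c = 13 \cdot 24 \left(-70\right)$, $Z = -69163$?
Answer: $878881545096$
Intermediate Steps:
$c = -21840$ ($c = 312 \left(-70\right) = -21840$)
$g = 431844$ ($g = - \frac{4}{3} + \frac{1}{3} \cdot 1295536 = - \frac{4}{3} + \frac{1295536}{3} = 431844$)
$g - \left(c - \left(-740329 - 860145\right) \left(Z - 479975\right)\right) = 431844 - \left(-21840 - \left(-740329 - 860145\right) \left(-69163 - 479975\right)\right) = 431844 + \left(\left(-1600474\right) \left(-549138\right) + 21840\right) = 431844 + \left(878881091412 + 21840\right) = 431844 + 878881113252 = 878881545096$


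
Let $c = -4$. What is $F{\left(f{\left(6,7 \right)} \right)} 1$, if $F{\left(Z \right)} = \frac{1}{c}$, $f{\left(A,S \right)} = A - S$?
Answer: $- \frac{1}{4} \approx -0.25$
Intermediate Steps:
$F{\left(Z \right)} = - \frac{1}{4}$ ($F{\left(Z \right)} = \frac{1}{-4} = - \frac{1}{4}$)
$F{\left(f{\left(6,7 \right)} \right)} 1 = \left(- \frac{1}{4}\right) 1 = - \frac{1}{4}$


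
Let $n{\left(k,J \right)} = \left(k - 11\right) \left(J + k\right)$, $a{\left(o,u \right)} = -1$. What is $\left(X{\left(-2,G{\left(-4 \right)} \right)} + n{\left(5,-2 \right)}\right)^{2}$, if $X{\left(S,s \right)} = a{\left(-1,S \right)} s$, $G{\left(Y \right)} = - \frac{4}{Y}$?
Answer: $361$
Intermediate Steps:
$n{\left(k,J \right)} = \left(-11 + k\right) \left(J + k\right)$
$X{\left(S,s \right)} = - s$
$\left(X{\left(-2,G{\left(-4 \right)} \right)} + n{\left(5,-2 \right)}\right)^{2} = \left(- \frac{-4}{-4} - \left(43 - 25\right)\right)^{2} = \left(- \frac{\left(-4\right) \left(-1\right)}{4} + \left(25 + 22 - 55 - 10\right)\right)^{2} = \left(\left(-1\right) 1 - 18\right)^{2} = \left(-1 - 18\right)^{2} = \left(-19\right)^{2} = 361$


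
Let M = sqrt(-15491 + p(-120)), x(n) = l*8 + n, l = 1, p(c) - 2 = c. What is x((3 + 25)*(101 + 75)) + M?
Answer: 4936 + 11*I*sqrt(129) ≈ 4936.0 + 124.94*I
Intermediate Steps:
p(c) = 2 + c
x(n) = 8 + n (x(n) = 1*8 + n = 8 + n)
M = 11*I*sqrt(129) (M = sqrt(-15491 + (2 - 120)) = sqrt(-15491 - 118) = sqrt(-15609) = 11*I*sqrt(129) ≈ 124.94*I)
x((3 + 25)*(101 + 75)) + M = (8 + (3 + 25)*(101 + 75)) + 11*I*sqrt(129) = (8 + 28*176) + 11*I*sqrt(129) = (8 + 4928) + 11*I*sqrt(129) = 4936 + 11*I*sqrt(129)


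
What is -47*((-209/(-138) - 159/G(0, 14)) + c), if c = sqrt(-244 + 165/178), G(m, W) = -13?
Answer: -1158973/1794 - 329*I*sqrt(157174)/178 ≈ -646.03 - 732.77*I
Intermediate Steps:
c = 7*I*sqrt(157174)/178 (c = sqrt(-244 + 165*(1/178)) = sqrt(-244 + 165/178) = sqrt(-43267/178) = 7*I*sqrt(157174)/178 ≈ 15.591*I)
-47*((-209/(-138) - 159/G(0, 14)) + c) = -47*((-209/(-138) - 159/(-13)) + 7*I*sqrt(157174)/178) = -47*((-209*(-1/138) - 159*(-1/13)) + 7*I*sqrt(157174)/178) = -47*((209/138 + 159/13) + 7*I*sqrt(157174)/178) = -47*(24659/1794 + 7*I*sqrt(157174)/178) = -1158973/1794 - 329*I*sqrt(157174)/178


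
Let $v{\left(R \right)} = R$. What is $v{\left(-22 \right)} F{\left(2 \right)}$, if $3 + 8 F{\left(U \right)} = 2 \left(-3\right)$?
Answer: $\frac{99}{4} \approx 24.75$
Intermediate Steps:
$F{\left(U \right)} = - \frac{9}{8}$ ($F{\left(U \right)} = - \frac{3}{8} + \frac{2 \left(-3\right)}{8} = - \frac{3}{8} + \frac{1}{8} \left(-6\right) = - \frac{3}{8} - \frac{3}{4} = - \frac{9}{8}$)
$v{\left(-22 \right)} F{\left(2 \right)} = \left(-22\right) \left(- \frac{9}{8}\right) = \frac{99}{4}$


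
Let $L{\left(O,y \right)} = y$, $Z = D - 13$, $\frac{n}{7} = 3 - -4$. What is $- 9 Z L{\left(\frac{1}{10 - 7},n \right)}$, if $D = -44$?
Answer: $25137$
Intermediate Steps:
$n = 49$ ($n = 7 \left(3 - -4\right) = 7 \left(3 + 4\right) = 7 \cdot 7 = 49$)
$Z = -57$ ($Z = -44 - 13 = -57$)
$- 9 Z L{\left(\frac{1}{10 - 7},n \right)} = \left(-9\right) \left(-57\right) 49 = 513 \cdot 49 = 25137$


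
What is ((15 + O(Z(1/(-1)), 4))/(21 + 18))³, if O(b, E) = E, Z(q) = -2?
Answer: 6859/59319 ≈ 0.11563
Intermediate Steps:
((15 + O(Z(1/(-1)), 4))/(21 + 18))³ = ((15 + 4)/(21 + 18))³ = (19/39)³ = 6859/59319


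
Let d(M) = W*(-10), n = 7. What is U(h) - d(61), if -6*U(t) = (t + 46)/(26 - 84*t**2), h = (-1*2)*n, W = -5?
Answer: -1232842/24657 ≈ -50.000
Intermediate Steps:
d(M) = 50 (d(M) = -5*(-10) = 50)
h = -14 (h = -1*2*7 = -2*7 = -14)
U(t) = -(46 + t)/(6*(26 - 84*t**2)) (U(t) = -(t + 46)/(6*(26 - 84*t**2)) = -(46 + t)/(6*(26 - 84*t**2)))
U(h) - d(61) = (46 - 14)/(12*(-13 + 42*(-14)**2)) - 1*50 = (1/12)*32/(-13 + 42*196) - 50 = (1/12)*32/(-13 + 8232) - 50 = (1/12)*32/8219 - 50 = (1/12)*(1/8219)*32 - 50 = 8/24657 - 50 = -1232842/24657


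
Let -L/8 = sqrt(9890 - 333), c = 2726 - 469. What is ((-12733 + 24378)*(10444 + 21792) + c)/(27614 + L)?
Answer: 5183016315939/380960674 + 750780954*sqrt(9557)/190480337 ≈ 13990.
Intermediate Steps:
c = 2257
L = -8*sqrt(9557) (L = -8*sqrt(9890 - 333) = -8*sqrt(9557) ≈ -782.08)
((-12733 + 24378)*(10444 + 21792) + c)/(27614 + L) = ((-12733 + 24378)*(10444 + 21792) + 2257)/(27614 - 8*sqrt(9557)) = (11645*32236 + 2257)/(27614 - 8*sqrt(9557)) = (375388220 + 2257)/(27614 - 8*sqrt(9557)) = 375390477/(27614 - 8*sqrt(9557))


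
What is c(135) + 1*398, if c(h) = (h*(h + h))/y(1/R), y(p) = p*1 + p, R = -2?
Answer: -36052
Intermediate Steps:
y(p) = 2*p (y(p) = p + p = 2*p)
c(h) = -2*h² (c(h) = (h*(h + h))/((2/(-2))) = (h*(2*h))/((2*(-½))) = (2*h²)/(-1) = (2*h²)*(-1) = -2*h²)
c(135) + 1*398 = -2*135² + 1*398 = -2*18225 + 398 = -36450 + 398 = -36052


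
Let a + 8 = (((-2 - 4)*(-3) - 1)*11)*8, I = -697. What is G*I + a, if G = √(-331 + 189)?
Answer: 1488 - 697*I*√142 ≈ 1488.0 - 8305.7*I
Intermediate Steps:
a = 1488 (a = -8 + (((-2 - 4)*(-3) - 1)*11)*8 = -8 + ((-6*(-3) - 1)*11)*8 = -8 + ((18 - 1)*11)*8 = -8 + (17*11)*8 = -8 + 187*8 = -8 + 1496 = 1488)
G = I*√142 (G = √(-142) = I*√142 ≈ 11.916*I)
G*I + a = (I*√142)*(-697) + 1488 = -697*I*√142 + 1488 = 1488 - 697*I*√142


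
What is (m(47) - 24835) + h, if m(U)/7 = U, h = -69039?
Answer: -93545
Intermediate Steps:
m(U) = 7*U
(m(47) - 24835) + h = (7*47 - 24835) - 69039 = (329 - 24835) - 69039 = -24506 - 69039 = -93545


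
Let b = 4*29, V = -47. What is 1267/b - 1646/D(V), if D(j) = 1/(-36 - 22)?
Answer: 11075555/116 ≈ 95479.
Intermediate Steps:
D(j) = -1/58 (D(j) = 1/(-58) = -1/58)
b = 116
1267/b - 1646/D(V) = 1267/116 - 1646/(-1/58) = 1267*(1/116) - 1646*(-58) = 1267/116 + 95468 = 11075555/116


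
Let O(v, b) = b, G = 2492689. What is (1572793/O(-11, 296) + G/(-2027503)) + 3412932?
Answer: 2051428145853551/600140888 ≈ 3.4182e+6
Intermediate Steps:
(1572793/O(-11, 296) + G/(-2027503)) + 3412932 = (1572793/296 + 2492689/(-2027503)) + 3412932 = (1572793*(1/296) + 2492689*(-1/2027503)) + 3412932 = (1572793/296 - 2492689/2027503) + 3412932 = 3188104689935/600140888 + 3412932 = 2051428145853551/600140888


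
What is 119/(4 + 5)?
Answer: 119/9 ≈ 13.222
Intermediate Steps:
119/(4 + 5) = 119/9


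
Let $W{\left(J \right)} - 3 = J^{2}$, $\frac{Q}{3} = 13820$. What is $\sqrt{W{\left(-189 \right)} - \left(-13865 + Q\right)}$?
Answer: $\sqrt{8129} \approx 90.161$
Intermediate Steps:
$Q = 41460$ ($Q = 3 \cdot 13820 = 41460$)
$W{\left(J \right)} = 3 + J^{2}$
$\sqrt{W{\left(-189 \right)} - \left(-13865 + Q\right)} = \sqrt{\left(3 + \left(-189\right)^{2}\right) + \left(13865 - 41460\right)} = \sqrt{\left(3 + 35721\right) + \left(13865 - 41460\right)} = \sqrt{35724 - 27595} = \sqrt{8129}$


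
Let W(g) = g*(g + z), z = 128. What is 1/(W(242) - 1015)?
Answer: 1/88525 ≈ 1.1296e-5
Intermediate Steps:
W(g) = g*(128 + g) (W(g) = g*(g + 128) = g*(128 + g))
1/(W(242) - 1015) = 1/(242*(128 + 242) - 1015) = 1/(242*370 - 1015) = 1/(89540 - 1015) = 1/88525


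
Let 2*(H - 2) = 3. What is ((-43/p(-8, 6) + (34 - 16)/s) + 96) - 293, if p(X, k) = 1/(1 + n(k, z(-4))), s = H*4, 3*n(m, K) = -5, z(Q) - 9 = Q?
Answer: -3508/21 ≈ -167.05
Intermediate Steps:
H = 7/2 (H = 2 + (½)*3 = 2 + 3/2 = 7/2 ≈ 3.5000)
z(Q) = 9 + Q
n(m, K) = -5/3 (n(m, K) = (⅓)*(-5) = -5/3)
s = 14 (s = (7/2)*4 = 14)
p(X, k) = -3/2 (p(X, k) = 1/(1 - 5/3) = 1/(-⅔) = -3/2)
((-43/p(-8, 6) + (34 - 16)/s) + 96) - 293 = ((-43/(-3/2) + (34 - 16)/14) + 96) - 293 = ((-43*(-⅔) + 18*(1/14)) + 96) - 293 = ((86/3 + 9/7) + 96) - 293 = (629/21 + 96) - 293 = 2645/21 - 293 = -3508/21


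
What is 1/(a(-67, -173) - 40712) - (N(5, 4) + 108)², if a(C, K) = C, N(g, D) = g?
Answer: -520707052/40779 ≈ -12769.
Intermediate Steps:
1/(a(-67, -173) - 40712) - (N(5, 4) + 108)² = 1/(-67 - 40712) - (5 + 108)² = 1/(-40779) - 1*113² = -1/40779 - 1*12769 = -1/40779 - 12769 = -520707052/40779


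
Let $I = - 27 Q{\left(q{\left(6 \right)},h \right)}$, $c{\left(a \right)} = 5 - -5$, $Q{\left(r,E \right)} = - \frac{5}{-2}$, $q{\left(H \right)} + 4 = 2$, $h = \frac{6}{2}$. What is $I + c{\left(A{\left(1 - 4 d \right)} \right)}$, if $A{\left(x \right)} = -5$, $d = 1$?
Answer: $- \frac{115}{2} \approx -57.5$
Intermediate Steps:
$h = 3$ ($h = 6 \cdot \frac{1}{2} = 3$)
$q{\left(H \right)} = -2$ ($q{\left(H \right)} = -4 + 2 = -2$)
$Q{\left(r,E \right)} = \frac{5}{2}$ ($Q{\left(r,E \right)} = \left(-5\right) \left(- \frac{1}{2}\right) = \frac{5}{2}$)
$c{\left(a \right)} = 10$ ($c{\left(a \right)} = 5 + 5 = 10$)
$I = - \frac{135}{2}$ ($I = \left(-27\right) \frac{5}{2} = - \frac{135}{2} \approx -67.5$)
$I + c{\left(A{\left(1 - 4 d \right)} \right)} = - \frac{135}{2} + 10 = - \frac{115}{2}$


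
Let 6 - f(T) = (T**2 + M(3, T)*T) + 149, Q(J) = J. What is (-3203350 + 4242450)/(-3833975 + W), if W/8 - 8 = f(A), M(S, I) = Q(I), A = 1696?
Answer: -1039100/49857711 ≈ -0.020841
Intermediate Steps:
M(S, I) = I
f(T) = -143 - 2*T**2 (f(T) = 6 - ((T**2 + T*T) + 149) = 6 - ((T**2 + T**2) + 149) = 6 - (2*T**2 + 149) = 6 - (149 + 2*T**2) = 6 + (-149 - 2*T**2) = -143 - 2*T**2)
W = -46023736 (W = 64 + 8*(-143 - 2*1696**2) = 64 + 8*(-143 - 2*2876416) = 64 + 8*(-143 - 5752832) = 64 + 8*(-5752975) = 64 - 46023800 = -46023736)
(-3203350 + 4242450)/(-3833975 + W) = (-3203350 + 4242450)/(-3833975 - 46023736) = 1039100/(-49857711) = 1039100*(-1/49857711) = -1039100/49857711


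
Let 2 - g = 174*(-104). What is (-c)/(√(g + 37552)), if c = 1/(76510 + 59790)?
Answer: -√2226/1517019000 ≈ -3.1101e-8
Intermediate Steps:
g = 18098 (g = 2 - 174*(-104) = 2 - 1*(-18096) = 2 + 18096 = 18098)
c = 1/136300 ≈ 7.3368e-6
(-c)/(√(g + 37552)) = (-1*1/136300)/(√(18098 + 37552)) = -√2226/11130/136300 = -√2226/1517019000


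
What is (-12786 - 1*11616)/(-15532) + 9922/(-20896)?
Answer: 44474461/40569584 ≈ 1.0963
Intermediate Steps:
(-12786 - 1*11616)/(-15532) + 9922/(-20896) = (-12786 - 11616)*(-1/15532) + 9922*(-1/20896) = -24402*(-1/15532) - 4961/10448 = 12201/7766 - 4961/10448 = 44474461/40569584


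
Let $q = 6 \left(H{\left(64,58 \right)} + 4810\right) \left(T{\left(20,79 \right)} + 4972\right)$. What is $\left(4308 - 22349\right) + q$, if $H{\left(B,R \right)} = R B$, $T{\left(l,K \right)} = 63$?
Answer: $257431579$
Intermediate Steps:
$H{\left(B,R \right)} = B R$
$q = 257449620$ ($q = 6 \left(64 \cdot 58 + 4810\right) \left(63 + 4972\right) = 6 \left(3712 + 4810\right) 5035 = 6 \cdot 8522 \cdot 5035 = 6 \cdot 42908270 = 257449620$)
$\left(4308 - 22349\right) + q = \left(4308 - 22349\right) + 257449620 = -18041 + 257449620 = 257431579$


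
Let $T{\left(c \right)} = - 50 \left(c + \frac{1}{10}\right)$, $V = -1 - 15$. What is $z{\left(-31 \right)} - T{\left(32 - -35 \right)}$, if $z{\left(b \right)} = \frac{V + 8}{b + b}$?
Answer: $\frac{104009}{31} \approx 3355.1$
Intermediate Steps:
$V = -16$ ($V = -1 - 15 = -16$)
$z{\left(b \right)} = - \frac{4}{b}$ ($z{\left(b \right)} = \frac{-16 + 8}{b + b} = - \frac{8}{2 b} = - 8 \frac{1}{2 b} = - \frac{4}{b}$)
$T{\left(c \right)} = -5 - 50 c$ ($T{\left(c \right)} = - 50 \left(c + \frac{1}{10}\right) = - 50 \left(\frac{1}{10} + c\right) = -5 - 50 c$)
$z{\left(-31 \right)} - T{\left(32 - -35 \right)} = - \frac{4}{-31} - \left(-5 - 50 \left(32 - -35\right)\right) = \left(-4\right) \left(- \frac{1}{31}\right) - \left(-5 - 50 \left(32 + 35\right)\right) = \frac{4}{31} - \left(-5 - 3350\right) = \frac{4}{31} - -3355 = \frac{4}{31} + 3355 = \frac{104009}{31}$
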